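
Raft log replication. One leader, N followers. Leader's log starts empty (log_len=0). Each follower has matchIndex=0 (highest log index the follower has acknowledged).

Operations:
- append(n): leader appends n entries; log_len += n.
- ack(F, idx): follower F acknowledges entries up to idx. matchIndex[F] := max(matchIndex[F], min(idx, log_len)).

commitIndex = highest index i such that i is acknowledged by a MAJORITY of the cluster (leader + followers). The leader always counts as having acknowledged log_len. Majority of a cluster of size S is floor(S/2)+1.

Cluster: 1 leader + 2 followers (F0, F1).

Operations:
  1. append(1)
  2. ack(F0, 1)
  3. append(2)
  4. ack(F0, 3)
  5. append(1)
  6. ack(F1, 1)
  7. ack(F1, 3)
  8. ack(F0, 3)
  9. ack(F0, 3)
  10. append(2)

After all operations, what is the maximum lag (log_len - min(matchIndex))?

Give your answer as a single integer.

Answer: 3

Derivation:
Op 1: append 1 -> log_len=1
Op 2: F0 acks idx 1 -> match: F0=1 F1=0; commitIndex=1
Op 3: append 2 -> log_len=3
Op 4: F0 acks idx 3 -> match: F0=3 F1=0; commitIndex=3
Op 5: append 1 -> log_len=4
Op 6: F1 acks idx 1 -> match: F0=3 F1=1; commitIndex=3
Op 7: F1 acks idx 3 -> match: F0=3 F1=3; commitIndex=3
Op 8: F0 acks idx 3 -> match: F0=3 F1=3; commitIndex=3
Op 9: F0 acks idx 3 -> match: F0=3 F1=3; commitIndex=3
Op 10: append 2 -> log_len=6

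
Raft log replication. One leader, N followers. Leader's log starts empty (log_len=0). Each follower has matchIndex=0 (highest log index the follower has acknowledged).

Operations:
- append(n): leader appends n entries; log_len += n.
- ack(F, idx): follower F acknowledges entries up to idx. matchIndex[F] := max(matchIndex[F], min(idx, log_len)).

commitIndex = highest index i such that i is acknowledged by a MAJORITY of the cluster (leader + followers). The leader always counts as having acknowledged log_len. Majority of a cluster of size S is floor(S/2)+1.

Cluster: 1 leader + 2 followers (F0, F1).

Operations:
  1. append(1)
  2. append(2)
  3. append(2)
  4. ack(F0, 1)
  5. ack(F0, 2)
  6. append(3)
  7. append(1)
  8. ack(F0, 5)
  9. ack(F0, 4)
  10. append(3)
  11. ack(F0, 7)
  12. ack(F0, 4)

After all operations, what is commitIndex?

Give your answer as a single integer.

Answer: 7

Derivation:
Op 1: append 1 -> log_len=1
Op 2: append 2 -> log_len=3
Op 3: append 2 -> log_len=5
Op 4: F0 acks idx 1 -> match: F0=1 F1=0; commitIndex=1
Op 5: F0 acks idx 2 -> match: F0=2 F1=0; commitIndex=2
Op 6: append 3 -> log_len=8
Op 7: append 1 -> log_len=9
Op 8: F0 acks idx 5 -> match: F0=5 F1=0; commitIndex=5
Op 9: F0 acks idx 4 -> match: F0=5 F1=0; commitIndex=5
Op 10: append 3 -> log_len=12
Op 11: F0 acks idx 7 -> match: F0=7 F1=0; commitIndex=7
Op 12: F0 acks idx 4 -> match: F0=7 F1=0; commitIndex=7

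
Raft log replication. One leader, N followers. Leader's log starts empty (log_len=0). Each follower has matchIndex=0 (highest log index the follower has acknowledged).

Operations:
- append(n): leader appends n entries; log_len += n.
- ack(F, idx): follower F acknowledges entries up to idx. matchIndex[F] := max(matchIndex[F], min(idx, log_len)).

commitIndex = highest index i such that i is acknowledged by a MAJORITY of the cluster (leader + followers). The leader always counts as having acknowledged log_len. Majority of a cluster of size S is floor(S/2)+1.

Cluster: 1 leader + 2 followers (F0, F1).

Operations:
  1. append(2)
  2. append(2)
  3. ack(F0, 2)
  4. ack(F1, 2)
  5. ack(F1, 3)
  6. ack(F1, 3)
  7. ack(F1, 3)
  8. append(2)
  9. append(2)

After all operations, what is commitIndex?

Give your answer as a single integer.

Op 1: append 2 -> log_len=2
Op 2: append 2 -> log_len=4
Op 3: F0 acks idx 2 -> match: F0=2 F1=0; commitIndex=2
Op 4: F1 acks idx 2 -> match: F0=2 F1=2; commitIndex=2
Op 5: F1 acks idx 3 -> match: F0=2 F1=3; commitIndex=3
Op 6: F1 acks idx 3 -> match: F0=2 F1=3; commitIndex=3
Op 7: F1 acks idx 3 -> match: F0=2 F1=3; commitIndex=3
Op 8: append 2 -> log_len=6
Op 9: append 2 -> log_len=8

Answer: 3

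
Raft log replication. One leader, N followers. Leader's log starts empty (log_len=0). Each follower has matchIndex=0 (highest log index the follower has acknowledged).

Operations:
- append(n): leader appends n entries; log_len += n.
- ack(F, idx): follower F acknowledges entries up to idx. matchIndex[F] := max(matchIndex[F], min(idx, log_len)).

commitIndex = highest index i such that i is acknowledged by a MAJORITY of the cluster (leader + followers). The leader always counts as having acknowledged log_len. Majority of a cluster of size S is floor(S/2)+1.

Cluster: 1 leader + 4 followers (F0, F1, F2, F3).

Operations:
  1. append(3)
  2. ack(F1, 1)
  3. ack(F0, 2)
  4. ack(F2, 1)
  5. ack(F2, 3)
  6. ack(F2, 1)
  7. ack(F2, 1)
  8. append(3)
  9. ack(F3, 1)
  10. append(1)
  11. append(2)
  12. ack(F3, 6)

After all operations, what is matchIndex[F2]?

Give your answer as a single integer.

Op 1: append 3 -> log_len=3
Op 2: F1 acks idx 1 -> match: F0=0 F1=1 F2=0 F3=0; commitIndex=0
Op 3: F0 acks idx 2 -> match: F0=2 F1=1 F2=0 F3=0; commitIndex=1
Op 4: F2 acks idx 1 -> match: F0=2 F1=1 F2=1 F3=0; commitIndex=1
Op 5: F2 acks idx 3 -> match: F0=2 F1=1 F2=3 F3=0; commitIndex=2
Op 6: F2 acks idx 1 -> match: F0=2 F1=1 F2=3 F3=0; commitIndex=2
Op 7: F2 acks idx 1 -> match: F0=2 F1=1 F2=3 F3=0; commitIndex=2
Op 8: append 3 -> log_len=6
Op 9: F3 acks idx 1 -> match: F0=2 F1=1 F2=3 F3=1; commitIndex=2
Op 10: append 1 -> log_len=7
Op 11: append 2 -> log_len=9
Op 12: F3 acks idx 6 -> match: F0=2 F1=1 F2=3 F3=6; commitIndex=3

Answer: 3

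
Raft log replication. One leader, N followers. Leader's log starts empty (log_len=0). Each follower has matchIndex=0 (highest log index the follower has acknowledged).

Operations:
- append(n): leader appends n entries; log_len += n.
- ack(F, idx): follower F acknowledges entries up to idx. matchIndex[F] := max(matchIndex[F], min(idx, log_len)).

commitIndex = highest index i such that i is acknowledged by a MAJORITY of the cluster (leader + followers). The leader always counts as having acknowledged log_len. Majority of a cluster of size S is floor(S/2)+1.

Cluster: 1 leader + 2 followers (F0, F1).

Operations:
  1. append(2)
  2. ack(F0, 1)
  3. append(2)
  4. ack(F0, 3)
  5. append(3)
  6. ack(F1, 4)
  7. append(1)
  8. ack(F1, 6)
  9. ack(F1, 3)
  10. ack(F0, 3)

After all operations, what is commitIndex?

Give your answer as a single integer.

Answer: 6

Derivation:
Op 1: append 2 -> log_len=2
Op 2: F0 acks idx 1 -> match: F0=1 F1=0; commitIndex=1
Op 3: append 2 -> log_len=4
Op 4: F0 acks idx 3 -> match: F0=3 F1=0; commitIndex=3
Op 5: append 3 -> log_len=7
Op 6: F1 acks idx 4 -> match: F0=3 F1=4; commitIndex=4
Op 7: append 1 -> log_len=8
Op 8: F1 acks idx 6 -> match: F0=3 F1=6; commitIndex=6
Op 9: F1 acks idx 3 -> match: F0=3 F1=6; commitIndex=6
Op 10: F0 acks idx 3 -> match: F0=3 F1=6; commitIndex=6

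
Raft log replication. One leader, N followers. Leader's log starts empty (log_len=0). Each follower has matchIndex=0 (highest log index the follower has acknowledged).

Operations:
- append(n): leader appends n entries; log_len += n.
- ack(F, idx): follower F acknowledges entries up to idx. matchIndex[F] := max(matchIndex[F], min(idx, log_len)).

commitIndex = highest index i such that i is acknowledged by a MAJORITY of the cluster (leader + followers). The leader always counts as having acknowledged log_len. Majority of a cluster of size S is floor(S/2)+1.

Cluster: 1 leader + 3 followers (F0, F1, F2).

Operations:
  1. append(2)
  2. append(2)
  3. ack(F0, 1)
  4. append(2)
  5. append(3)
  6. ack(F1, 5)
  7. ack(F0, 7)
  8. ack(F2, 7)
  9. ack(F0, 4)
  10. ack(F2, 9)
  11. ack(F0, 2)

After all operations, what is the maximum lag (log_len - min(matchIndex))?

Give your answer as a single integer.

Op 1: append 2 -> log_len=2
Op 2: append 2 -> log_len=4
Op 3: F0 acks idx 1 -> match: F0=1 F1=0 F2=0; commitIndex=0
Op 4: append 2 -> log_len=6
Op 5: append 3 -> log_len=9
Op 6: F1 acks idx 5 -> match: F0=1 F1=5 F2=0; commitIndex=1
Op 7: F0 acks idx 7 -> match: F0=7 F1=5 F2=0; commitIndex=5
Op 8: F2 acks idx 7 -> match: F0=7 F1=5 F2=7; commitIndex=7
Op 9: F0 acks idx 4 -> match: F0=7 F1=5 F2=7; commitIndex=7
Op 10: F2 acks idx 9 -> match: F0=7 F1=5 F2=9; commitIndex=7
Op 11: F0 acks idx 2 -> match: F0=7 F1=5 F2=9; commitIndex=7

Answer: 4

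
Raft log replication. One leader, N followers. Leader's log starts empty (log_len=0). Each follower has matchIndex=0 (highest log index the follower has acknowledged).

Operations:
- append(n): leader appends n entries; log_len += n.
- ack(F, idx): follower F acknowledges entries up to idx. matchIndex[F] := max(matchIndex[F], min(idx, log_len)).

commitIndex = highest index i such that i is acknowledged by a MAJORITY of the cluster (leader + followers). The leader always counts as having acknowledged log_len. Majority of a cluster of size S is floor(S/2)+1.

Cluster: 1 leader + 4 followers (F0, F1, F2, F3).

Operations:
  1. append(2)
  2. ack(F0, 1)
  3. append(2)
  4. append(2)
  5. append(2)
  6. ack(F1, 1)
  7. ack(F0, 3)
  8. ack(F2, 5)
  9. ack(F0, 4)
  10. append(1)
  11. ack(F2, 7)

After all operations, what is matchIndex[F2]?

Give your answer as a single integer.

Answer: 7

Derivation:
Op 1: append 2 -> log_len=2
Op 2: F0 acks idx 1 -> match: F0=1 F1=0 F2=0 F3=0; commitIndex=0
Op 3: append 2 -> log_len=4
Op 4: append 2 -> log_len=6
Op 5: append 2 -> log_len=8
Op 6: F1 acks idx 1 -> match: F0=1 F1=1 F2=0 F3=0; commitIndex=1
Op 7: F0 acks idx 3 -> match: F0=3 F1=1 F2=0 F3=0; commitIndex=1
Op 8: F2 acks idx 5 -> match: F0=3 F1=1 F2=5 F3=0; commitIndex=3
Op 9: F0 acks idx 4 -> match: F0=4 F1=1 F2=5 F3=0; commitIndex=4
Op 10: append 1 -> log_len=9
Op 11: F2 acks idx 7 -> match: F0=4 F1=1 F2=7 F3=0; commitIndex=4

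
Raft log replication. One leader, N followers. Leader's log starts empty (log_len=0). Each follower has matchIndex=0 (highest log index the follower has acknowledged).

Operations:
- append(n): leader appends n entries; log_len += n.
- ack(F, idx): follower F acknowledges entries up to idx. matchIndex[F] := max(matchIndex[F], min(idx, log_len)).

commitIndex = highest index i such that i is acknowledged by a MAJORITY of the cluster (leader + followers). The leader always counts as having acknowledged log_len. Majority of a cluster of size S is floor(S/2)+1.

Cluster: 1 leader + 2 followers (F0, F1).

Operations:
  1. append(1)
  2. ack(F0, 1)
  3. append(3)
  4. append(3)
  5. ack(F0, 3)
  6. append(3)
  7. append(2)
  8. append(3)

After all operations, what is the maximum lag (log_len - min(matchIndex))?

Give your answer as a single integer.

Op 1: append 1 -> log_len=1
Op 2: F0 acks idx 1 -> match: F0=1 F1=0; commitIndex=1
Op 3: append 3 -> log_len=4
Op 4: append 3 -> log_len=7
Op 5: F0 acks idx 3 -> match: F0=3 F1=0; commitIndex=3
Op 6: append 3 -> log_len=10
Op 7: append 2 -> log_len=12
Op 8: append 3 -> log_len=15

Answer: 15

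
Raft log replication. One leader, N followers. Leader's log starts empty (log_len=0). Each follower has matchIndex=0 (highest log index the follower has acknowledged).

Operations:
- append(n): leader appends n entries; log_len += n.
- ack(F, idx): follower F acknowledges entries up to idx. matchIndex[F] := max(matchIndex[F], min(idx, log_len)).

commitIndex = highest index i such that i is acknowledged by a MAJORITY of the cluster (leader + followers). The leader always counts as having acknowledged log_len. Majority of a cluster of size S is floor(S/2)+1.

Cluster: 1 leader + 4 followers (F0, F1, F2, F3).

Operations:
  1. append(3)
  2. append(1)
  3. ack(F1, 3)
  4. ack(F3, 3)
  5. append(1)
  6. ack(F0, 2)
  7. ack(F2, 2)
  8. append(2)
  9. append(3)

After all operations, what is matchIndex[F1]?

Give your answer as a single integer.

Op 1: append 3 -> log_len=3
Op 2: append 1 -> log_len=4
Op 3: F1 acks idx 3 -> match: F0=0 F1=3 F2=0 F3=0; commitIndex=0
Op 4: F3 acks idx 3 -> match: F0=0 F1=3 F2=0 F3=3; commitIndex=3
Op 5: append 1 -> log_len=5
Op 6: F0 acks idx 2 -> match: F0=2 F1=3 F2=0 F3=3; commitIndex=3
Op 7: F2 acks idx 2 -> match: F0=2 F1=3 F2=2 F3=3; commitIndex=3
Op 8: append 2 -> log_len=7
Op 9: append 3 -> log_len=10

Answer: 3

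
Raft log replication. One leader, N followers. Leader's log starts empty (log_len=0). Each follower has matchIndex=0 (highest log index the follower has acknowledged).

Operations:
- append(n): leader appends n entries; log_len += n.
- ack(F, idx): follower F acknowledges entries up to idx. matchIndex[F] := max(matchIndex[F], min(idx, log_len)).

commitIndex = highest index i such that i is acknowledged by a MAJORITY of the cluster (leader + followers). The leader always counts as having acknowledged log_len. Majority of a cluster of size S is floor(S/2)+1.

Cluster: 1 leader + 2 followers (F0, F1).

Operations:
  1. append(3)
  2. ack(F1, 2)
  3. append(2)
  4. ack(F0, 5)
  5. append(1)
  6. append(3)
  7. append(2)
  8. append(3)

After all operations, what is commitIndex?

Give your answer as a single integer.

Answer: 5

Derivation:
Op 1: append 3 -> log_len=3
Op 2: F1 acks idx 2 -> match: F0=0 F1=2; commitIndex=2
Op 3: append 2 -> log_len=5
Op 4: F0 acks idx 5 -> match: F0=5 F1=2; commitIndex=5
Op 5: append 1 -> log_len=6
Op 6: append 3 -> log_len=9
Op 7: append 2 -> log_len=11
Op 8: append 3 -> log_len=14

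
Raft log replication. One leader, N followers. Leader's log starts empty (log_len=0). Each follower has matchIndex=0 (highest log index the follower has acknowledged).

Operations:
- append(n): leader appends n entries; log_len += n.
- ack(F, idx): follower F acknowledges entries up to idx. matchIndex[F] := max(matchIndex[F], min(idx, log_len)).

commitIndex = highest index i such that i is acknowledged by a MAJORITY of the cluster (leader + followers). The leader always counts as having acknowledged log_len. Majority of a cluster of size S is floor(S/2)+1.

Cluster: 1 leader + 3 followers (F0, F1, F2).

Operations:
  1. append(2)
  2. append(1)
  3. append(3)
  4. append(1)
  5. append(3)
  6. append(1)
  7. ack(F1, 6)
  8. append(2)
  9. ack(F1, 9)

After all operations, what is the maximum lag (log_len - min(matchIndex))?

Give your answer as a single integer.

Answer: 13

Derivation:
Op 1: append 2 -> log_len=2
Op 2: append 1 -> log_len=3
Op 3: append 3 -> log_len=6
Op 4: append 1 -> log_len=7
Op 5: append 3 -> log_len=10
Op 6: append 1 -> log_len=11
Op 7: F1 acks idx 6 -> match: F0=0 F1=6 F2=0; commitIndex=0
Op 8: append 2 -> log_len=13
Op 9: F1 acks idx 9 -> match: F0=0 F1=9 F2=0; commitIndex=0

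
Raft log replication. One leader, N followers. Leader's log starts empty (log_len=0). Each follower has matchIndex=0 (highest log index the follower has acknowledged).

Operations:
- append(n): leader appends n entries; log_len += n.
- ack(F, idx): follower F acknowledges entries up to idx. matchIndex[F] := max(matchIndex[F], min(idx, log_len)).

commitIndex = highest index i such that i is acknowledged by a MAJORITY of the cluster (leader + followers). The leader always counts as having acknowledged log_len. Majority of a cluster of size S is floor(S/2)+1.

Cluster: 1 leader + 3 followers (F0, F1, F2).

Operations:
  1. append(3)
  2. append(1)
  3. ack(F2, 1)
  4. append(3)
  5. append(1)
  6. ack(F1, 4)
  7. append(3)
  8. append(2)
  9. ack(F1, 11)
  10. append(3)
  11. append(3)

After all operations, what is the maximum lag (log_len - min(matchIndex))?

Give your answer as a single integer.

Answer: 19

Derivation:
Op 1: append 3 -> log_len=3
Op 2: append 1 -> log_len=4
Op 3: F2 acks idx 1 -> match: F0=0 F1=0 F2=1; commitIndex=0
Op 4: append 3 -> log_len=7
Op 5: append 1 -> log_len=8
Op 6: F1 acks idx 4 -> match: F0=0 F1=4 F2=1; commitIndex=1
Op 7: append 3 -> log_len=11
Op 8: append 2 -> log_len=13
Op 9: F1 acks idx 11 -> match: F0=0 F1=11 F2=1; commitIndex=1
Op 10: append 3 -> log_len=16
Op 11: append 3 -> log_len=19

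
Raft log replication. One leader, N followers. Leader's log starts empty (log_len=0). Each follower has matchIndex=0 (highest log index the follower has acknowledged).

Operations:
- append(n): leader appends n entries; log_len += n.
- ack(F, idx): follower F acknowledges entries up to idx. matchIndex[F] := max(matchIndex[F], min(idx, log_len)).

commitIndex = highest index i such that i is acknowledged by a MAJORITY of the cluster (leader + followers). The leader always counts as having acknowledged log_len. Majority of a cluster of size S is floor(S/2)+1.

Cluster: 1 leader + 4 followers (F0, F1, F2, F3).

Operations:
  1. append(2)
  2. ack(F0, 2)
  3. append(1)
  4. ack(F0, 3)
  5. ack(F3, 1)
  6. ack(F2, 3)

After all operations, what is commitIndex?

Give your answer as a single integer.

Op 1: append 2 -> log_len=2
Op 2: F0 acks idx 2 -> match: F0=2 F1=0 F2=0 F3=0; commitIndex=0
Op 3: append 1 -> log_len=3
Op 4: F0 acks idx 3 -> match: F0=3 F1=0 F2=0 F3=0; commitIndex=0
Op 5: F3 acks idx 1 -> match: F0=3 F1=0 F2=0 F3=1; commitIndex=1
Op 6: F2 acks idx 3 -> match: F0=3 F1=0 F2=3 F3=1; commitIndex=3

Answer: 3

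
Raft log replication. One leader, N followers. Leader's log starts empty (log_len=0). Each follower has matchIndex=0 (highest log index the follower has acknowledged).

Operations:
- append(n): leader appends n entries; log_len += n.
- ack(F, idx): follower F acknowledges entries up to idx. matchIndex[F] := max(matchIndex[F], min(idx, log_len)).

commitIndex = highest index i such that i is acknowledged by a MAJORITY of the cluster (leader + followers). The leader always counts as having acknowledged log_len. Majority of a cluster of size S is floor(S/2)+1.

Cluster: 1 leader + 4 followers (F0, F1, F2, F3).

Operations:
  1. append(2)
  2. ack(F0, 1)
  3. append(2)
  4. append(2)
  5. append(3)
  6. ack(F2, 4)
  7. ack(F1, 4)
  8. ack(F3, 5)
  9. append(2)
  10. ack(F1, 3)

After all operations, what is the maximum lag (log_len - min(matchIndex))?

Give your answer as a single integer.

Op 1: append 2 -> log_len=2
Op 2: F0 acks idx 1 -> match: F0=1 F1=0 F2=0 F3=0; commitIndex=0
Op 3: append 2 -> log_len=4
Op 4: append 2 -> log_len=6
Op 5: append 3 -> log_len=9
Op 6: F2 acks idx 4 -> match: F0=1 F1=0 F2=4 F3=0; commitIndex=1
Op 7: F1 acks idx 4 -> match: F0=1 F1=4 F2=4 F3=0; commitIndex=4
Op 8: F3 acks idx 5 -> match: F0=1 F1=4 F2=4 F3=5; commitIndex=4
Op 9: append 2 -> log_len=11
Op 10: F1 acks idx 3 -> match: F0=1 F1=4 F2=4 F3=5; commitIndex=4

Answer: 10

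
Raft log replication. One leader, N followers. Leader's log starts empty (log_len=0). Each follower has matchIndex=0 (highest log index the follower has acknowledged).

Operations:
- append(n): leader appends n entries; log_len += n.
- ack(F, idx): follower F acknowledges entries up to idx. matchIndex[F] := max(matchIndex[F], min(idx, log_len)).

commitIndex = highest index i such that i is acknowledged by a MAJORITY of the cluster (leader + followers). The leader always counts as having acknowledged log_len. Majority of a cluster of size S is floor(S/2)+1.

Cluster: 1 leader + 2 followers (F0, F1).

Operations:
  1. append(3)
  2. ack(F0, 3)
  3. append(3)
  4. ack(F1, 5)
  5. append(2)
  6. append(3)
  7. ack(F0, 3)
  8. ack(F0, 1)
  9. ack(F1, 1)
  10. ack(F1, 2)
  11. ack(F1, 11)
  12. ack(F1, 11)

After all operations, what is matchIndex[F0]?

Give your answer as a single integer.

Op 1: append 3 -> log_len=3
Op 2: F0 acks idx 3 -> match: F0=3 F1=0; commitIndex=3
Op 3: append 3 -> log_len=6
Op 4: F1 acks idx 5 -> match: F0=3 F1=5; commitIndex=5
Op 5: append 2 -> log_len=8
Op 6: append 3 -> log_len=11
Op 7: F0 acks idx 3 -> match: F0=3 F1=5; commitIndex=5
Op 8: F0 acks idx 1 -> match: F0=3 F1=5; commitIndex=5
Op 9: F1 acks idx 1 -> match: F0=3 F1=5; commitIndex=5
Op 10: F1 acks idx 2 -> match: F0=3 F1=5; commitIndex=5
Op 11: F1 acks idx 11 -> match: F0=3 F1=11; commitIndex=11
Op 12: F1 acks idx 11 -> match: F0=3 F1=11; commitIndex=11

Answer: 3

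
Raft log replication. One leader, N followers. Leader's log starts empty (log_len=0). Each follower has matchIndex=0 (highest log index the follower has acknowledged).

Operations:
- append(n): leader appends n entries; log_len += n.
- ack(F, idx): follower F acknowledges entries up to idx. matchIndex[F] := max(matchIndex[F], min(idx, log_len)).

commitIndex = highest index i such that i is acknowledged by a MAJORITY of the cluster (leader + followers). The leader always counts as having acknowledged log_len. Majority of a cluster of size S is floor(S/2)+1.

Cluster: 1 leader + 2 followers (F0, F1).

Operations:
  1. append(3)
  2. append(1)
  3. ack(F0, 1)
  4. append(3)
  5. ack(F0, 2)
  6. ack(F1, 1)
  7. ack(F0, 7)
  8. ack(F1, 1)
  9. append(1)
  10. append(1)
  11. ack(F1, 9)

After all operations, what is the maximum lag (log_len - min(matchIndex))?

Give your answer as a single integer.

Op 1: append 3 -> log_len=3
Op 2: append 1 -> log_len=4
Op 3: F0 acks idx 1 -> match: F0=1 F1=0; commitIndex=1
Op 4: append 3 -> log_len=7
Op 5: F0 acks idx 2 -> match: F0=2 F1=0; commitIndex=2
Op 6: F1 acks idx 1 -> match: F0=2 F1=1; commitIndex=2
Op 7: F0 acks idx 7 -> match: F0=7 F1=1; commitIndex=7
Op 8: F1 acks idx 1 -> match: F0=7 F1=1; commitIndex=7
Op 9: append 1 -> log_len=8
Op 10: append 1 -> log_len=9
Op 11: F1 acks idx 9 -> match: F0=7 F1=9; commitIndex=9

Answer: 2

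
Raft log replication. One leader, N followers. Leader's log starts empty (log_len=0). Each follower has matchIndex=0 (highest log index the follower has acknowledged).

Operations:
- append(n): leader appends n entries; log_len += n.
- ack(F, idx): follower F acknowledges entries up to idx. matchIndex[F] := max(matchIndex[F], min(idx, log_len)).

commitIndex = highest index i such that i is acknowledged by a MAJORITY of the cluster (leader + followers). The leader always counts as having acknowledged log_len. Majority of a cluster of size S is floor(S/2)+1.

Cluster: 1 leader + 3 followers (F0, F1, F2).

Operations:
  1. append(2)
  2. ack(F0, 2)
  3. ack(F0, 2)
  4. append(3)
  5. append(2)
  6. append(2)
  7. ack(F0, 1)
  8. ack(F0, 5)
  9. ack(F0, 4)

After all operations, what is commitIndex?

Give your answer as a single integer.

Op 1: append 2 -> log_len=2
Op 2: F0 acks idx 2 -> match: F0=2 F1=0 F2=0; commitIndex=0
Op 3: F0 acks idx 2 -> match: F0=2 F1=0 F2=0; commitIndex=0
Op 4: append 3 -> log_len=5
Op 5: append 2 -> log_len=7
Op 6: append 2 -> log_len=9
Op 7: F0 acks idx 1 -> match: F0=2 F1=0 F2=0; commitIndex=0
Op 8: F0 acks idx 5 -> match: F0=5 F1=0 F2=0; commitIndex=0
Op 9: F0 acks idx 4 -> match: F0=5 F1=0 F2=0; commitIndex=0

Answer: 0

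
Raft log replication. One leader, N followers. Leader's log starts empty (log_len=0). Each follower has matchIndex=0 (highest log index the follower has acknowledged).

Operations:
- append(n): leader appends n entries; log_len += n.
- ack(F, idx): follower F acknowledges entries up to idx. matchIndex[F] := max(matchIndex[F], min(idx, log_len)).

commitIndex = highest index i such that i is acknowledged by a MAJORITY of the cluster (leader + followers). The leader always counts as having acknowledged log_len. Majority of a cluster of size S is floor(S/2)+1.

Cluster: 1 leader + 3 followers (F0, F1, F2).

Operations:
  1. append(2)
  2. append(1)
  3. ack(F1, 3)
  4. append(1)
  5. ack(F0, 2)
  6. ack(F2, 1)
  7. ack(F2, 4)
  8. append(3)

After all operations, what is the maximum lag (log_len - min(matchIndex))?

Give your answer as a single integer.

Op 1: append 2 -> log_len=2
Op 2: append 1 -> log_len=3
Op 3: F1 acks idx 3 -> match: F0=0 F1=3 F2=0; commitIndex=0
Op 4: append 1 -> log_len=4
Op 5: F0 acks idx 2 -> match: F0=2 F1=3 F2=0; commitIndex=2
Op 6: F2 acks idx 1 -> match: F0=2 F1=3 F2=1; commitIndex=2
Op 7: F2 acks idx 4 -> match: F0=2 F1=3 F2=4; commitIndex=3
Op 8: append 3 -> log_len=7

Answer: 5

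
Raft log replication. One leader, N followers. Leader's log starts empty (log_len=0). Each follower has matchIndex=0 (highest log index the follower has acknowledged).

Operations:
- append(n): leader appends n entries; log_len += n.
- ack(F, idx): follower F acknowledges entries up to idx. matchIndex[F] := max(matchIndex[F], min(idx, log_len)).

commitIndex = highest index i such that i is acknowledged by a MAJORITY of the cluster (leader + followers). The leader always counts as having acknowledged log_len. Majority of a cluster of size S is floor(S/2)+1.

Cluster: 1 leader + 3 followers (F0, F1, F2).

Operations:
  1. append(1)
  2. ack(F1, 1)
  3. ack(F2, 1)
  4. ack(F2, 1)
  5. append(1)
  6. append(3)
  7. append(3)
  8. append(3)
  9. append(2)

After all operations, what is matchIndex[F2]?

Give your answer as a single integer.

Op 1: append 1 -> log_len=1
Op 2: F1 acks idx 1 -> match: F0=0 F1=1 F2=0; commitIndex=0
Op 3: F2 acks idx 1 -> match: F0=0 F1=1 F2=1; commitIndex=1
Op 4: F2 acks idx 1 -> match: F0=0 F1=1 F2=1; commitIndex=1
Op 5: append 1 -> log_len=2
Op 6: append 3 -> log_len=5
Op 7: append 3 -> log_len=8
Op 8: append 3 -> log_len=11
Op 9: append 2 -> log_len=13

Answer: 1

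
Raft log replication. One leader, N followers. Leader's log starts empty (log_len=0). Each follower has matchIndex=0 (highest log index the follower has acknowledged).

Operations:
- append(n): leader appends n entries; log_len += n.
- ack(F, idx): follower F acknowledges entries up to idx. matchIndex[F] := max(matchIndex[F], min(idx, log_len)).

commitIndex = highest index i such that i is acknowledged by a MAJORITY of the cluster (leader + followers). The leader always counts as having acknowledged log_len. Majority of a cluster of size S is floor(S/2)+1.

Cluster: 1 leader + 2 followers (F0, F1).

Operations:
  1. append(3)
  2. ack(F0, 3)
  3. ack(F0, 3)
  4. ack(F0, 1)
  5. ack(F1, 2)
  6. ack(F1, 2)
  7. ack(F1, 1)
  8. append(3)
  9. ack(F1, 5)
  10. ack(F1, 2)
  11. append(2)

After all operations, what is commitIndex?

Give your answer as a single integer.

Op 1: append 3 -> log_len=3
Op 2: F0 acks idx 3 -> match: F0=3 F1=0; commitIndex=3
Op 3: F0 acks idx 3 -> match: F0=3 F1=0; commitIndex=3
Op 4: F0 acks idx 1 -> match: F0=3 F1=0; commitIndex=3
Op 5: F1 acks idx 2 -> match: F0=3 F1=2; commitIndex=3
Op 6: F1 acks idx 2 -> match: F0=3 F1=2; commitIndex=3
Op 7: F1 acks idx 1 -> match: F0=3 F1=2; commitIndex=3
Op 8: append 3 -> log_len=6
Op 9: F1 acks idx 5 -> match: F0=3 F1=5; commitIndex=5
Op 10: F1 acks idx 2 -> match: F0=3 F1=5; commitIndex=5
Op 11: append 2 -> log_len=8

Answer: 5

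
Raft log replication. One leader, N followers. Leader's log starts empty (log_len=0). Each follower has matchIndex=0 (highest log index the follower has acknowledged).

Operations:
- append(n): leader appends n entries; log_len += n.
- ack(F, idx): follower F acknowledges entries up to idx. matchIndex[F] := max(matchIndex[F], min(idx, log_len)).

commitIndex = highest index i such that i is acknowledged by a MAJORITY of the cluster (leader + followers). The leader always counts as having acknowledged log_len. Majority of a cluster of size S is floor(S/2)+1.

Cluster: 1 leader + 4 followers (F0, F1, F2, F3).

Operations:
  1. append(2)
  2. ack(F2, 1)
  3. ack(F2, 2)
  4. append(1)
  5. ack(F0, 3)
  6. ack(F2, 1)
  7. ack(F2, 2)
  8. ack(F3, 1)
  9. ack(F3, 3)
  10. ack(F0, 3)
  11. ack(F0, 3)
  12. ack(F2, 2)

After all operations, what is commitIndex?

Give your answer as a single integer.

Answer: 3

Derivation:
Op 1: append 2 -> log_len=2
Op 2: F2 acks idx 1 -> match: F0=0 F1=0 F2=1 F3=0; commitIndex=0
Op 3: F2 acks idx 2 -> match: F0=0 F1=0 F2=2 F3=0; commitIndex=0
Op 4: append 1 -> log_len=3
Op 5: F0 acks idx 3 -> match: F0=3 F1=0 F2=2 F3=0; commitIndex=2
Op 6: F2 acks idx 1 -> match: F0=3 F1=0 F2=2 F3=0; commitIndex=2
Op 7: F2 acks idx 2 -> match: F0=3 F1=0 F2=2 F3=0; commitIndex=2
Op 8: F3 acks idx 1 -> match: F0=3 F1=0 F2=2 F3=1; commitIndex=2
Op 9: F3 acks idx 3 -> match: F0=3 F1=0 F2=2 F3=3; commitIndex=3
Op 10: F0 acks idx 3 -> match: F0=3 F1=0 F2=2 F3=3; commitIndex=3
Op 11: F0 acks idx 3 -> match: F0=3 F1=0 F2=2 F3=3; commitIndex=3
Op 12: F2 acks idx 2 -> match: F0=3 F1=0 F2=2 F3=3; commitIndex=3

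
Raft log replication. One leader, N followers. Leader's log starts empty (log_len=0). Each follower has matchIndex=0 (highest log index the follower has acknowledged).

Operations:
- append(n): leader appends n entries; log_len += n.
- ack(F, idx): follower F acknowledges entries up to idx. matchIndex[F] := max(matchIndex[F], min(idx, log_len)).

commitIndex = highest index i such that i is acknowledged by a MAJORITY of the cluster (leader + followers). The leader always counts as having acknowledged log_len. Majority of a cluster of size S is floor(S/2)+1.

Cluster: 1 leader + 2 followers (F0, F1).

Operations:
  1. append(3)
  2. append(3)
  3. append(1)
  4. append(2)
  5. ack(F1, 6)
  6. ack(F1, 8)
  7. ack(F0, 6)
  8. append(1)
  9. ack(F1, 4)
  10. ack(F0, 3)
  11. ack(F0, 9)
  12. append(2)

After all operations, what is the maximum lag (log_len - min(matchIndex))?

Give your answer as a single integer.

Answer: 4

Derivation:
Op 1: append 3 -> log_len=3
Op 2: append 3 -> log_len=6
Op 3: append 1 -> log_len=7
Op 4: append 2 -> log_len=9
Op 5: F1 acks idx 6 -> match: F0=0 F1=6; commitIndex=6
Op 6: F1 acks idx 8 -> match: F0=0 F1=8; commitIndex=8
Op 7: F0 acks idx 6 -> match: F0=6 F1=8; commitIndex=8
Op 8: append 1 -> log_len=10
Op 9: F1 acks idx 4 -> match: F0=6 F1=8; commitIndex=8
Op 10: F0 acks idx 3 -> match: F0=6 F1=8; commitIndex=8
Op 11: F0 acks idx 9 -> match: F0=9 F1=8; commitIndex=9
Op 12: append 2 -> log_len=12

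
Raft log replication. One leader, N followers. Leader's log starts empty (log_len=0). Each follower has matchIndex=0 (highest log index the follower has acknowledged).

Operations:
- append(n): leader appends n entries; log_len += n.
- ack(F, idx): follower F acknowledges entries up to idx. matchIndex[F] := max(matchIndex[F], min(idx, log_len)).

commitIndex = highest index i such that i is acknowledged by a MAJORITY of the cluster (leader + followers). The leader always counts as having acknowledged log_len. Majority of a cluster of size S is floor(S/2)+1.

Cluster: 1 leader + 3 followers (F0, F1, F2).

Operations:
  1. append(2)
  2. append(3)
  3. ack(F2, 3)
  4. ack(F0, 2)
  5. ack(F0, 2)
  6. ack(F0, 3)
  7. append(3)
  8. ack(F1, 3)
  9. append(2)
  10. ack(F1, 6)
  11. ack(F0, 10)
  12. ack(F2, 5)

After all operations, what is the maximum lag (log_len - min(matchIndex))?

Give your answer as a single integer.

Op 1: append 2 -> log_len=2
Op 2: append 3 -> log_len=5
Op 3: F2 acks idx 3 -> match: F0=0 F1=0 F2=3; commitIndex=0
Op 4: F0 acks idx 2 -> match: F0=2 F1=0 F2=3; commitIndex=2
Op 5: F0 acks idx 2 -> match: F0=2 F1=0 F2=3; commitIndex=2
Op 6: F0 acks idx 3 -> match: F0=3 F1=0 F2=3; commitIndex=3
Op 7: append 3 -> log_len=8
Op 8: F1 acks idx 3 -> match: F0=3 F1=3 F2=3; commitIndex=3
Op 9: append 2 -> log_len=10
Op 10: F1 acks idx 6 -> match: F0=3 F1=6 F2=3; commitIndex=3
Op 11: F0 acks idx 10 -> match: F0=10 F1=6 F2=3; commitIndex=6
Op 12: F2 acks idx 5 -> match: F0=10 F1=6 F2=5; commitIndex=6

Answer: 5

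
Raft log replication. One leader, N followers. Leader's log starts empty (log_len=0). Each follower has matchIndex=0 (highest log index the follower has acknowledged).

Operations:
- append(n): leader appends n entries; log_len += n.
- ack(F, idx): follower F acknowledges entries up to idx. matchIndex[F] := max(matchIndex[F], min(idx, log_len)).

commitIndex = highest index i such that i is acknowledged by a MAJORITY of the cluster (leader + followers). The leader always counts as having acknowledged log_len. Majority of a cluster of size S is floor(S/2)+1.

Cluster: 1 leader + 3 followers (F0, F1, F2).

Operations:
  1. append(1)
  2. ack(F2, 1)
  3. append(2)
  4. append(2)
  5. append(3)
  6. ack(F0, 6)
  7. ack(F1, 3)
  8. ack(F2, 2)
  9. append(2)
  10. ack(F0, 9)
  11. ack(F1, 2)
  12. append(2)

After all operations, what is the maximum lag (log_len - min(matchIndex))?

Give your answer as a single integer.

Op 1: append 1 -> log_len=1
Op 2: F2 acks idx 1 -> match: F0=0 F1=0 F2=1; commitIndex=0
Op 3: append 2 -> log_len=3
Op 4: append 2 -> log_len=5
Op 5: append 3 -> log_len=8
Op 6: F0 acks idx 6 -> match: F0=6 F1=0 F2=1; commitIndex=1
Op 7: F1 acks idx 3 -> match: F0=6 F1=3 F2=1; commitIndex=3
Op 8: F2 acks idx 2 -> match: F0=6 F1=3 F2=2; commitIndex=3
Op 9: append 2 -> log_len=10
Op 10: F0 acks idx 9 -> match: F0=9 F1=3 F2=2; commitIndex=3
Op 11: F1 acks idx 2 -> match: F0=9 F1=3 F2=2; commitIndex=3
Op 12: append 2 -> log_len=12

Answer: 10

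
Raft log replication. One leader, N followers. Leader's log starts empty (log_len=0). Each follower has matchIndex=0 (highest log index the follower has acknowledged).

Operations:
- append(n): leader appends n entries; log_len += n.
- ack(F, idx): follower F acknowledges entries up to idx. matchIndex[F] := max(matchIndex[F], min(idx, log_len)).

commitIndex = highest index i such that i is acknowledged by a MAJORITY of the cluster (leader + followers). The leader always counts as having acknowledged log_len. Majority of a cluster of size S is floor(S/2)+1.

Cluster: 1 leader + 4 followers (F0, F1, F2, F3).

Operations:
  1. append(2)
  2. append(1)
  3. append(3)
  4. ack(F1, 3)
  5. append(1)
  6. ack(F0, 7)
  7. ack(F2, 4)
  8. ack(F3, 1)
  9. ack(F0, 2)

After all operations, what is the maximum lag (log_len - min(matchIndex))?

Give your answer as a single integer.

Answer: 6

Derivation:
Op 1: append 2 -> log_len=2
Op 2: append 1 -> log_len=3
Op 3: append 3 -> log_len=6
Op 4: F1 acks idx 3 -> match: F0=0 F1=3 F2=0 F3=0; commitIndex=0
Op 5: append 1 -> log_len=7
Op 6: F0 acks idx 7 -> match: F0=7 F1=3 F2=0 F3=0; commitIndex=3
Op 7: F2 acks idx 4 -> match: F0=7 F1=3 F2=4 F3=0; commitIndex=4
Op 8: F3 acks idx 1 -> match: F0=7 F1=3 F2=4 F3=1; commitIndex=4
Op 9: F0 acks idx 2 -> match: F0=7 F1=3 F2=4 F3=1; commitIndex=4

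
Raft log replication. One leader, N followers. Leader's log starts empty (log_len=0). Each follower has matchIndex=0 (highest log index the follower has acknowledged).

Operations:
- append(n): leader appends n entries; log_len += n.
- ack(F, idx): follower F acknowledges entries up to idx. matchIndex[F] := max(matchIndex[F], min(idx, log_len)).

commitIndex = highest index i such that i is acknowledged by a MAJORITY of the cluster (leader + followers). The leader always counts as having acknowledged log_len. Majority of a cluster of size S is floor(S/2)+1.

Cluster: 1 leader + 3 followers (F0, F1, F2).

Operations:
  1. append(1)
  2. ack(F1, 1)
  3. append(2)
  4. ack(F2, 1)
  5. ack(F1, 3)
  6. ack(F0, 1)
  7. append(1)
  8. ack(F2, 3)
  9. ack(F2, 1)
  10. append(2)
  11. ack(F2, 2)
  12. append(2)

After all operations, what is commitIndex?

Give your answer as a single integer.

Answer: 3

Derivation:
Op 1: append 1 -> log_len=1
Op 2: F1 acks idx 1 -> match: F0=0 F1=1 F2=0; commitIndex=0
Op 3: append 2 -> log_len=3
Op 4: F2 acks idx 1 -> match: F0=0 F1=1 F2=1; commitIndex=1
Op 5: F1 acks idx 3 -> match: F0=0 F1=3 F2=1; commitIndex=1
Op 6: F0 acks idx 1 -> match: F0=1 F1=3 F2=1; commitIndex=1
Op 7: append 1 -> log_len=4
Op 8: F2 acks idx 3 -> match: F0=1 F1=3 F2=3; commitIndex=3
Op 9: F2 acks idx 1 -> match: F0=1 F1=3 F2=3; commitIndex=3
Op 10: append 2 -> log_len=6
Op 11: F2 acks idx 2 -> match: F0=1 F1=3 F2=3; commitIndex=3
Op 12: append 2 -> log_len=8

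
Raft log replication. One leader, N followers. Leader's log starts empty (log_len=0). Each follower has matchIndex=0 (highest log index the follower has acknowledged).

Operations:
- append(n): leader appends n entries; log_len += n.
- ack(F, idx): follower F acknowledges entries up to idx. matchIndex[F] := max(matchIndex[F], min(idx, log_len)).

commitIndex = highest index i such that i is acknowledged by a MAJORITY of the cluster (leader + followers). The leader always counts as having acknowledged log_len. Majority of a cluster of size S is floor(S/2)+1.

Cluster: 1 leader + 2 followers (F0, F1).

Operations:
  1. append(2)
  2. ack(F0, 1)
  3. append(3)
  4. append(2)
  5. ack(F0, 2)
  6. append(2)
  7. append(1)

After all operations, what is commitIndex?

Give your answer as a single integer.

Answer: 2

Derivation:
Op 1: append 2 -> log_len=2
Op 2: F0 acks idx 1 -> match: F0=1 F1=0; commitIndex=1
Op 3: append 3 -> log_len=5
Op 4: append 2 -> log_len=7
Op 5: F0 acks idx 2 -> match: F0=2 F1=0; commitIndex=2
Op 6: append 2 -> log_len=9
Op 7: append 1 -> log_len=10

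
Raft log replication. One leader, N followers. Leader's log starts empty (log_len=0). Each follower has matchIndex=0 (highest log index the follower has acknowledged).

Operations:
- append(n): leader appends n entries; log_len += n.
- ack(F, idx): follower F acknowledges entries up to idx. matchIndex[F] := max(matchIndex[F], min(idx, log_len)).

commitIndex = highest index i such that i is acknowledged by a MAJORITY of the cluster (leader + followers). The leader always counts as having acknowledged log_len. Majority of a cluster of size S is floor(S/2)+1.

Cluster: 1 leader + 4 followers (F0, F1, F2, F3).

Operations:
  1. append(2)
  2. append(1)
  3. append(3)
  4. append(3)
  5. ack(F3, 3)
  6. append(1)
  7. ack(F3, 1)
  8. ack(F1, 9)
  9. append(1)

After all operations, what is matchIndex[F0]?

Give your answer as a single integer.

Answer: 0

Derivation:
Op 1: append 2 -> log_len=2
Op 2: append 1 -> log_len=3
Op 3: append 3 -> log_len=6
Op 4: append 3 -> log_len=9
Op 5: F3 acks idx 3 -> match: F0=0 F1=0 F2=0 F3=3; commitIndex=0
Op 6: append 1 -> log_len=10
Op 7: F3 acks idx 1 -> match: F0=0 F1=0 F2=0 F3=3; commitIndex=0
Op 8: F1 acks idx 9 -> match: F0=0 F1=9 F2=0 F3=3; commitIndex=3
Op 9: append 1 -> log_len=11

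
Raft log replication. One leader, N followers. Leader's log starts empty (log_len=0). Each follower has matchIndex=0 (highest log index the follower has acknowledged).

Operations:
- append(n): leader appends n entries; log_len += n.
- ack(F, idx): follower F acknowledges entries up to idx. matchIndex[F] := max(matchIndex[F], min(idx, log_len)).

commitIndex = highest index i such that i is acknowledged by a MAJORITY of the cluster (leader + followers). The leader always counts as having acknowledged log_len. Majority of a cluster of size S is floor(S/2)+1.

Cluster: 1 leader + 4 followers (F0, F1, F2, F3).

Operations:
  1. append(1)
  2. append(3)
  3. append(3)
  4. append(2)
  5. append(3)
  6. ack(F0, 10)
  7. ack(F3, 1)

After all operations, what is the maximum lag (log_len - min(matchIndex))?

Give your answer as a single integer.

Op 1: append 1 -> log_len=1
Op 2: append 3 -> log_len=4
Op 3: append 3 -> log_len=7
Op 4: append 2 -> log_len=9
Op 5: append 3 -> log_len=12
Op 6: F0 acks idx 10 -> match: F0=10 F1=0 F2=0 F3=0; commitIndex=0
Op 7: F3 acks idx 1 -> match: F0=10 F1=0 F2=0 F3=1; commitIndex=1

Answer: 12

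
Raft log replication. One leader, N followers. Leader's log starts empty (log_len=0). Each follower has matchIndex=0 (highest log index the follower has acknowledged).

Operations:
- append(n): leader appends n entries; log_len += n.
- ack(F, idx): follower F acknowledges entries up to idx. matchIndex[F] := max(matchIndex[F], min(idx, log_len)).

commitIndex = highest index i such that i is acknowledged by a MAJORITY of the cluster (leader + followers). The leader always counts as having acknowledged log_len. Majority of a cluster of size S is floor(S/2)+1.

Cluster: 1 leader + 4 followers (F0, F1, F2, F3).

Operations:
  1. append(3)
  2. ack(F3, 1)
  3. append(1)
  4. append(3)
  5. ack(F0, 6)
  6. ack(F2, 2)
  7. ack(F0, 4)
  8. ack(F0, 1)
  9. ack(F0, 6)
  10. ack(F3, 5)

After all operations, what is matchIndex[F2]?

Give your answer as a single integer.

Answer: 2

Derivation:
Op 1: append 3 -> log_len=3
Op 2: F3 acks idx 1 -> match: F0=0 F1=0 F2=0 F3=1; commitIndex=0
Op 3: append 1 -> log_len=4
Op 4: append 3 -> log_len=7
Op 5: F0 acks idx 6 -> match: F0=6 F1=0 F2=0 F3=1; commitIndex=1
Op 6: F2 acks idx 2 -> match: F0=6 F1=0 F2=2 F3=1; commitIndex=2
Op 7: F0 acks idx 4 -> match: F0=6 F1=0 F2=2 F3=1; commitIndex=2
Op 8: F0 acks idx 1 -> match: F0=6 F1=0 F2=2 F3=1; commitIndex=2
Op 9: F0 acks idx 6 -> match: F0=6 F1=0 F2=2 F3=1; commitIndex=2
Op 10: F3 acks idx 5 -> match: F0=6 F1=0 F2=2 F3=5; commitIndex=5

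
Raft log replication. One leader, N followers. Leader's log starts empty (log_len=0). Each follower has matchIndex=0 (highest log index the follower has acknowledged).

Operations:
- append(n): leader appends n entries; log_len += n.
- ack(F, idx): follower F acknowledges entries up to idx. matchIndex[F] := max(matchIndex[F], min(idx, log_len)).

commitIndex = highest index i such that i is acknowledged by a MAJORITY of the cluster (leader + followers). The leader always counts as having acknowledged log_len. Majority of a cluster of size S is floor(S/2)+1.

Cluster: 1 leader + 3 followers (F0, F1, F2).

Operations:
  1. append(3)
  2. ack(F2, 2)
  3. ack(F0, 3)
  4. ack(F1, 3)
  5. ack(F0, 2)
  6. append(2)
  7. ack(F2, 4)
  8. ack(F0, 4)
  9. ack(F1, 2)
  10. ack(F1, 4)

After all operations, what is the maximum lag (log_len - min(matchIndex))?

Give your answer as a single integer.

Answer: 1

Derivation:
Op 1: append 3 -> log_len=3
Op 2: F2 acks idx 2 -> match: F0=0 F1=0 F2=2; commitIndex=0
Op 3: F0 acks idx 3 -> match: F0=3 F1=0 F2=2; commitIndex=2
Op 4: F1 acks idx 3 -> match: F0=3 F1=3 F2=2; commitIndex=3
Op 5: F0 acks idx 2 -> match: F0=3 F1=3 F2=2; commitIndex=3
Op 6: append 2 -> log_len=5
Op 7: F2 acks idx 4 -> match: F0=3 F1=3 F2=4; commitIndex=3
Op 8: F0 acks idx 4 -> match: F0=4 F1=3 F2=4; commitIndex=4
Op 9: F1 acks idx 2 -> match: F0=4 F1=3 F2=4; commitIndex=4
Op 10: F1 acks idx 4 -> match: F0=4 F1=4 F2=4; commitIndex=4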